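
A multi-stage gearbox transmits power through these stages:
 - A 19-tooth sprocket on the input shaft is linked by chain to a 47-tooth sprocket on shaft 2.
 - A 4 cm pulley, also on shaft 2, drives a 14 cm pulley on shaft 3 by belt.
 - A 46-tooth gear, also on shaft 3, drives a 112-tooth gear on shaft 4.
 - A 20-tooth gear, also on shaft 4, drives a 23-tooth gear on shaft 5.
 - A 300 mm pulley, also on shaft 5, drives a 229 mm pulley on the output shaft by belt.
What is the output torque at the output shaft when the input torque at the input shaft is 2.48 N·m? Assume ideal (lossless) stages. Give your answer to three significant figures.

45.9 N·m

Chain: ratio = 47/19 = 2.4737; torque at shaft 2 = 2.48 × 2.4737 = 6.1347 N·m.
Belt: ratio = 14/4 = 3.5; torque at shaft 3 = 6.1347 × 3.5 = 21.472 N·m.
Gear mesh: ratio = 112/46 = 2.4348; torque at shaft 4 = 21.472 × 2.4348 = 52.279 N·m.
Gear mesh: ratio = 23/20 = 1.15; torque at shaft 5 = 52.279 × 1.15 = 60.12 N·m.
Belt: ratio = 229/300 = 0.76333; torque at the output shaft = 60.12 × 0.76333 = 45.892 N·m.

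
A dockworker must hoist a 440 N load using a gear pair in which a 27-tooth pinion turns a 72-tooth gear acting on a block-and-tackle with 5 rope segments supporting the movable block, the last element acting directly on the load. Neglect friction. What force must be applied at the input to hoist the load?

33 N

Gear pair MA = 72/27 = 2.6667.
Block-and-tackle MA = number of supporting rope parts = 5.
Combined ideal MA = 2.6667 × 5 = 13.333.
Effort = load / MA = 440 / 13.333 = 33 N.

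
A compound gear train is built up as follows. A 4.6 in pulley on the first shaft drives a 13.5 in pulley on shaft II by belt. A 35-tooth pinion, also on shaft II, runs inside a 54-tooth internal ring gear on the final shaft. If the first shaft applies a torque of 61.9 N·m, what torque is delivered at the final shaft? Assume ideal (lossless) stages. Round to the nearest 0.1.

Belt: ratio = 13.5/4.6 = 2.9348; torque at shaft II = 61.9 × 2.9348 = 181.66 N·m.
Internal gear: ratio = 54/35 = 1.5429; torque at the final shaft = 181.66 × 1.5429 = 280.28 N·m.

280.3 N·m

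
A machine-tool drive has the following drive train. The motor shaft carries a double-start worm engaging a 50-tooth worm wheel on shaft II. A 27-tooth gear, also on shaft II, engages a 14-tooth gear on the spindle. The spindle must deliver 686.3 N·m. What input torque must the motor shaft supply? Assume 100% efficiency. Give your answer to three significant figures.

52.9 N·m

Overall ratio R = 25 × 0.51852 = 12.963.
Input torque = output torque / R = 686.3 / 12.963 = 52.943 N·m.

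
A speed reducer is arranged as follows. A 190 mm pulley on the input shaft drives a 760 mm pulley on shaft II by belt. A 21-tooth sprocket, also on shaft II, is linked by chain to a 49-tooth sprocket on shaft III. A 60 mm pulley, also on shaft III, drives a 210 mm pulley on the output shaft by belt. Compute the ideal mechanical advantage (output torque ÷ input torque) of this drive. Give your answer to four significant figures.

32.67

Each stage contributes driven/driver: belt 760/190 = 4, chain 49/21 = 2.3333, belt 210/60 = 3.5.
Overall: 4 × 2.3333 × 3.5 = 32.667.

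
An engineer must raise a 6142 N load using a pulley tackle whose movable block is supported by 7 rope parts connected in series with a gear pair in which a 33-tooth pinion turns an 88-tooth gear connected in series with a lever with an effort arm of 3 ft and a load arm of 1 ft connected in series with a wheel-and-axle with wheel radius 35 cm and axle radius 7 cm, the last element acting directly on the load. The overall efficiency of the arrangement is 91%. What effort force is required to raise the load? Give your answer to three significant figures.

Block-and-tackle MA = number of supporting rope parts = 7.
Gear pair MA = 88/33 = 2.6667.
Lever MA = effort arm / load arm = 3/1 = 3.
Wheel-and-axle MA = R/r = 35/7 = 5.
Combined ideal MA = 7 × 2.6667 × 3 × 5 = 280.
Actual MA = 280 × 0.91 = 254.8.
Effort = load / actual MA = 6142 / 254.8 = 24.105 N.

24.1 N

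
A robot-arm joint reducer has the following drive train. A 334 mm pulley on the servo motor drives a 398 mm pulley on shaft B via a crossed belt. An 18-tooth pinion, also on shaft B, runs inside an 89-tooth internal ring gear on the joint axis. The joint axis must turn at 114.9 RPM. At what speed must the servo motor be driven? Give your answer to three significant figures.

Overall ratio R = 1.1916 × 4.9444 = 5.8919.
Required input speed = output speed × R = 114.9 × 5.8919 = 676.98 RPM.

677 RPM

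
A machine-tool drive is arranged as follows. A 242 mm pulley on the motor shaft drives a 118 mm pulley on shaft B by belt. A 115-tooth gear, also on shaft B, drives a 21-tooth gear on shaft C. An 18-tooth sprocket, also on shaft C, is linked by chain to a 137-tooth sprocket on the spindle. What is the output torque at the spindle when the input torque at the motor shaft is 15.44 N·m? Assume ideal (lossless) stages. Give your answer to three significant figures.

10.5 N·m

Belt: ratio = 118/242 = 0.4876; torque at shaft B = 15.44 × 0.4876 = 7.5286 N·m.
Gear mesh: ratio = 21/115 = 0.18261; torque at shaft C = 7.5286 × 0.18261 = 1.3748 N·m.
Chain: ratio = 137/18 = 7.6111; torque at the spindle = 1.3748 × 7.6111 = 10.464 N·m.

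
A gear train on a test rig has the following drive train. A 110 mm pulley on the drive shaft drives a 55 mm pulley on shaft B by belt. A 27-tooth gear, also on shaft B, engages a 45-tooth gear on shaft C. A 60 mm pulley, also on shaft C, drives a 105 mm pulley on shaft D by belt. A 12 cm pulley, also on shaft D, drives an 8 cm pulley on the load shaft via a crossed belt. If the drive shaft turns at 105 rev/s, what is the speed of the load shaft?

108 rev/s

belt 55/110 = 0.5 → 105/0.5 = 210 rev/s
gear mesh 45/27 = 1.6667 → 210/1.6667 = 126 rev/s
belt 105/60 = 1.75 → 126/1.75 = 72 rev/s
belt 8/12 = 0.66667 → 72/0.66667 = 108 rev/s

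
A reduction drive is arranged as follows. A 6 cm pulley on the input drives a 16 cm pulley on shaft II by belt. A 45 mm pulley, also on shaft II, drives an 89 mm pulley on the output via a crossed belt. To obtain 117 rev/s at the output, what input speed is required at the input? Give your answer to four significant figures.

617.1 rev/s

Overall ratio R = 2.6667 × 1.9778 = 5.2741.
Required input speed = output speed × R = 117 × 5.2741 = 617.07 rev/s.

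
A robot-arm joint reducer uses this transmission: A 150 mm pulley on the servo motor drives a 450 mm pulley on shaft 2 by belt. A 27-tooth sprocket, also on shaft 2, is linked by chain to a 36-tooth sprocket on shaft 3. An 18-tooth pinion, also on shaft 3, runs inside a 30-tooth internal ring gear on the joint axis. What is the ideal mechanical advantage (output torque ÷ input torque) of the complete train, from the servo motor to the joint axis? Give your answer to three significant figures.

6.67

Each stage contributes driven/driver: belt 450/150 = 3, chain 36/27 = 1.3333, internal gear 30/18 = 1.6667.
Overall: 3 × 1.3333 × 1.6667 = 6.6667.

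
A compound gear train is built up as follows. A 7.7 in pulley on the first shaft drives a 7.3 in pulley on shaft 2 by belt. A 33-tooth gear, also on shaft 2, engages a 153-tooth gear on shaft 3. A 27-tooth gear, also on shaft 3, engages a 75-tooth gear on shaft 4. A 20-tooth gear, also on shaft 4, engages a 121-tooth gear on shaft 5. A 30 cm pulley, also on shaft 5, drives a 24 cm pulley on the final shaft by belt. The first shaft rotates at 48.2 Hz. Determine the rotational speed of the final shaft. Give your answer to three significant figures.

belt 7.3/7.7 = 0.94805 → 48.2/0.94805 = 50.841 Hz
gear mesh 153/33 = 4.6364 → 50.841/4.6364 = 10.966 Hz
gear mesh 75/27 = 2.7778 → 10.966/2.7778 = 3.9477 Hz
gear mesh 121/20 = 6.05 → 3.9477/6.05 = 0.65251 Hz
belt 24/30 = 0.8 → 0.65251/0.8 = 0.81563 Hz

0.816 Hz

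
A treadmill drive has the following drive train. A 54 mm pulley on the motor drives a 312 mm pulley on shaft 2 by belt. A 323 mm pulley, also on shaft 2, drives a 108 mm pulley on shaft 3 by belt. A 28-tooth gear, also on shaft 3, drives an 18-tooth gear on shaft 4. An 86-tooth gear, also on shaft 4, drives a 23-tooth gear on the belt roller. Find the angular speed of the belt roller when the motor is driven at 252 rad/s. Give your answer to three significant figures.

759 rad/s

belt 312/54 = 5.7778 → 252/5.7778 = 43.615 rad/s
belt 108/323 = 0.33437 → 43.615/0.33437 = 130.44 rad/s
gear mesh 18/28 = 0.64286 → 130.44/0.64286 = 202.91 rad/s
gear mesh 23/86 = 0.26744 → 202.91/0.26744 = 758.71 rad/s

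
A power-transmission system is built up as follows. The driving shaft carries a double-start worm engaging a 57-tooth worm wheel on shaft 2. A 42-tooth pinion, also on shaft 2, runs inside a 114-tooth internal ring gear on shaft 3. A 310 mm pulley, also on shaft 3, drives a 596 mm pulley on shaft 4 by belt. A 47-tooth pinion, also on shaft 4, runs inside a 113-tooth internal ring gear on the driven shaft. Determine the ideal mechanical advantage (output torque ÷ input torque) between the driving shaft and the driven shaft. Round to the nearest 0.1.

Each stage contributes driven/driver: worm 57/2 = 28.5, internal gear 114/42 = 2.7143, belt 596/310 = 1.9226, internal gear 113/47 = 2.4043.
Overall: 28.5 × 2.7143 × 1.9226 × 2.4043 = 357.57.

357.6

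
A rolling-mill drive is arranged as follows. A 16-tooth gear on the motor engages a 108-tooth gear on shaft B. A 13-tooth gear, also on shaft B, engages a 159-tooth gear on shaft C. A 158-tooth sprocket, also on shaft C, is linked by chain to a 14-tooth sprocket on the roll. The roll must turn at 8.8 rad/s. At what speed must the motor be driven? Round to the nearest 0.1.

64.4 rad/s

Overall ratio R = 6.75 × 12.231 × 0.088608 = 7.3152.
Required input speed = output speed × R = 8.8 × 7.3152 = 64.374 rad/s.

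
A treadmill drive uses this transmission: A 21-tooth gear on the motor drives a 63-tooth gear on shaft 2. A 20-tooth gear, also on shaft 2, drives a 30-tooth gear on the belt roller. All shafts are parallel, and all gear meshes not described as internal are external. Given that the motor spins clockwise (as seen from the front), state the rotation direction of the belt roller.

the motor → shaft 2: external mesh, 1 reversal → CCW.
shaft 2 → the belt roller: external mesh, 1 reversal → CW.
2 reversals in total — an even number — so the belt roller turns the same way as the motor.

clockwise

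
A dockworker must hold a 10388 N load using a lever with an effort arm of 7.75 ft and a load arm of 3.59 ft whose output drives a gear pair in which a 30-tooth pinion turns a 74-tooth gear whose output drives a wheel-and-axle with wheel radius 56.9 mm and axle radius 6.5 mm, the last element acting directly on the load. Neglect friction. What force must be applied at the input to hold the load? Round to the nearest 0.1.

Lever MA = effort arm / load arm = 7.75/3.59 = 2.1588.
Gear pair MA = 74/30 = 2.4667.
Wheel-and-axle MA = R/r = 56.9/6.5 = 8.7538.
Combined ideal MA = 2.1588 × 2.4667 × 8.7538 = 46.614.
Effort = load / MA = 10388 / 46.614 = 222.85 N.

222.9 N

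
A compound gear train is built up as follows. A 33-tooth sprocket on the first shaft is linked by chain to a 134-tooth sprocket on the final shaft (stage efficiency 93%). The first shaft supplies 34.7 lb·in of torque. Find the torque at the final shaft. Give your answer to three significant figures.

131 lb·in

After the chain (134/33): 34.7 × 4.0606 × 0.93 = 131.04 lb·in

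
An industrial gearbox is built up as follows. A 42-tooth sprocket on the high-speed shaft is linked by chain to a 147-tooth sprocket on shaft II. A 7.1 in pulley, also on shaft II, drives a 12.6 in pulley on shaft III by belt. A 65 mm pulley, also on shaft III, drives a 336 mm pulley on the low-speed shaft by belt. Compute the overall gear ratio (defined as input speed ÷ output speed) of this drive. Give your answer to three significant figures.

Each stage contributes driven/driver: chain 147/42 = 3.5, belt 12.6/7.1 = 1.7746, belt 336/65 = 5.1692.
Overall: 3.5 × 1.7746 × 5.1692 = 32.107.

32.1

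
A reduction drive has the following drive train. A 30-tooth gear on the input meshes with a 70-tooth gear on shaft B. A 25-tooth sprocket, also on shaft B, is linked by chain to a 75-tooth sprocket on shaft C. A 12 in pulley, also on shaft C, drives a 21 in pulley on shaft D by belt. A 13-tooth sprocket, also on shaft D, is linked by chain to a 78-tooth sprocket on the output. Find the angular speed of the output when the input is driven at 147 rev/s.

the input → shaft B (gear mesh, 70/30): 147 ÷ 2.3333 = 63 rev/s
shaft B → shaft C (chain, 75/25): 63 ÷ 3 = 21 rev/s
shaft C → shaft D (belt, 21/12): 21 ÷ 1.75 = 12 rev/s
shaft D → the output (chain, 78/13): 12 ÷ 6 = 2 rev/s

2 rev/s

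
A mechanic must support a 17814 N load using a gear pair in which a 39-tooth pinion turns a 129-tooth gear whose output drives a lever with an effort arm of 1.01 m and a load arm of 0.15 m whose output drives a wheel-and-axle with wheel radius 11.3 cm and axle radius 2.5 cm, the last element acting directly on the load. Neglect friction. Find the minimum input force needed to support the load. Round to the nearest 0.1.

177.0 N

Gear pair MA = 129/39 = 3.3077.
Lever MA = effort arm / load arm = 1.01/0.15 = 6.7333.
Wheel-and-axle MA = R/r = 11.3/2.5 = 4.52.
Combined ideal MA = 3.3077 × 6.7333 × 4.52 = 100.67.
Effort = load / MA = 17814 / 100.67 = 176.96 N.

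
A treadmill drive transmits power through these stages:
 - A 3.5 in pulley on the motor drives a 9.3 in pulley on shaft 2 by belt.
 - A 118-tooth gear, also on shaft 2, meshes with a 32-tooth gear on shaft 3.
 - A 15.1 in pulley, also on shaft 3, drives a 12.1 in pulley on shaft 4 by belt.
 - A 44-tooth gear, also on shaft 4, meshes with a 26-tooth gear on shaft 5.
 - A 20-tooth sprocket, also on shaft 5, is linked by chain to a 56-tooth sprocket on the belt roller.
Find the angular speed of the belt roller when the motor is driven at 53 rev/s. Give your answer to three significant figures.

55.5 rev/s

belt 9.3/3.5 = 2.6571 → 53/2.6571 = 19.946 rev/s
gear mesh 32/118 = 0.27119 → 19.946/0.27119 = 73.552 rev/s
belt 12.1/15.1 = 0.80132 → 73.552/0.80132 = 91.788 rev/s
gear mesh 26/44 = 0.59091 → 91.788/0.59091 = 155.33 rev/s
chain 56/20 = 2.8 → 155.33/2.8 = 55.476 rev/s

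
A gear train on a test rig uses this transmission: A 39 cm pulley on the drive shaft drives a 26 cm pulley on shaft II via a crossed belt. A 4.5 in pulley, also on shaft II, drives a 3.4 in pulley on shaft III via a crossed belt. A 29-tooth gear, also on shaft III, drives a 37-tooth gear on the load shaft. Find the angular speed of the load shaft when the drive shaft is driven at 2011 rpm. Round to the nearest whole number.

the drive shaft → shaft II (belt, 26/39): 2011 ÷ 0.66667 = 3016.5 rpm
shaft II → shaft III (belt, 3.4/4.5): 3016.5 ÷ 0.75556 = 3992.4 rpm
shaft III → the load shaft (gear mesh, 37/29): 3992.4 ÷ 1.2759 = 3129.2 rpm

3129 rpm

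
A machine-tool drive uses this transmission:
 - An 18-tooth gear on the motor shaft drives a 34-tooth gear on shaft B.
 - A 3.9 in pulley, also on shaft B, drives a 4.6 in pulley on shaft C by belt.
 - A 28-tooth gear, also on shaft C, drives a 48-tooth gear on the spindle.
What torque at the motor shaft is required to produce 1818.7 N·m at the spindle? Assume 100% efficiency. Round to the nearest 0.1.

Overall ratio R = 1.8889 × 1.1795 × 1.7143 = 3.8193.
Input torque = output torque / R = 1818.7 / 3.8193 = 476.19 N·m.

476.2 N·m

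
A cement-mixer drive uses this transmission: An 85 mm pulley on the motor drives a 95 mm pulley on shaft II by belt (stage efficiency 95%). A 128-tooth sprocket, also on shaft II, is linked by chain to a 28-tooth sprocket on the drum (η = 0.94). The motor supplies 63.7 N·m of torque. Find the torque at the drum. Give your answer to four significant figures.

belt 95/85 = 1.1176 → τ = 63.7·1.1176·0.95 = 67.634 N·m
chain 28/128 = 0.21875 → τ = 67.634·0.21875·0.94 = 13.907 N·m

13.91 N·m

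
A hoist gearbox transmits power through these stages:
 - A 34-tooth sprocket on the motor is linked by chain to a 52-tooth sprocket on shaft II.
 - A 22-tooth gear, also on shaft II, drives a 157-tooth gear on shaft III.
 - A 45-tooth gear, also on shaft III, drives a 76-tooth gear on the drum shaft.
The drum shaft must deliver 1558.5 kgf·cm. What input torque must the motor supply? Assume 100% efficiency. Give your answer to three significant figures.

84.5 kgf·cm

Overall ratio R = 1.5294 × 7.1364 × 1.6889 = 18.433.
Input torque = output torque / R = 1558.5 / 18.433 = 84.548 kgf·cm.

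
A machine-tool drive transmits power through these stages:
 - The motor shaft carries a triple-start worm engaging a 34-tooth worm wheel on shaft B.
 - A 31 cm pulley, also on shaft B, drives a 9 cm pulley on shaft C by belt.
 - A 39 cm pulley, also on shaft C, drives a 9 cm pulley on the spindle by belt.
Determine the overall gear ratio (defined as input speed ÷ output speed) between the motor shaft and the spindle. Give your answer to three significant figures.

0.759

Each stage contributes driven/driver: worm 34/3 = 11.333, belt 9/31 = 0.29032, belt 9/39 = 0.23077.
Overall: 11.333 × 0.29032 × 0.23077 = 0.75931.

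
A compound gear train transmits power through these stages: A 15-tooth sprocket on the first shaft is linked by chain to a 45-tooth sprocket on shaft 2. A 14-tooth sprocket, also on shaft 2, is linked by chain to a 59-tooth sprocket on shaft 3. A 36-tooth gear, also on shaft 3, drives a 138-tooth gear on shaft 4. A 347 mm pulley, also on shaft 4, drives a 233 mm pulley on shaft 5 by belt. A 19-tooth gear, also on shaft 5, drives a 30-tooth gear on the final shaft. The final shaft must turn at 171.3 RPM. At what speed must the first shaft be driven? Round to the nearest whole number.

Overall ratio R = 3 × 4.2143 × 3.8333 × 0.67147 × 1.5789 = 51.383.
Required input speed = output speed × R = 171.3 × 51.383 = 8801.8 RPM.

8802 RPM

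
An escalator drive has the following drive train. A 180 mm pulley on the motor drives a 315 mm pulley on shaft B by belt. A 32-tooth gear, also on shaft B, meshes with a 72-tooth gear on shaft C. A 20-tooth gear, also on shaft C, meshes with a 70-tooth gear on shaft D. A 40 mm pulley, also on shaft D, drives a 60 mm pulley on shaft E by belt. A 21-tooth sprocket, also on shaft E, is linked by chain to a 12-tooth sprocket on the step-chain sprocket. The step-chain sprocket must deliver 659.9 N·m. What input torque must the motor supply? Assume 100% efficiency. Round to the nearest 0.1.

Overall ratio R = 1.75 × 2.25 × 3.5 × 1.5 × 0.57143 = 11.812.
Input torque = output torque / R = 659.9 / 11.812 = 55.865 N·m.

55.9 N·m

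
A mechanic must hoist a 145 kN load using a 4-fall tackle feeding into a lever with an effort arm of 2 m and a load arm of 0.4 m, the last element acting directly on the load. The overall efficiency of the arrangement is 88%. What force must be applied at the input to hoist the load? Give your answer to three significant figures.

8.24 kN

Block-and-tackle MA = number of supporting rope parts = 4.
Lever MA = effort arm / load arm = 2/0.4 = 5.
Combined ideal MA = 4 × 5 = 20.
Actual MA = 20 × 0.88 = 17.6.
Effort = load / actual MA = 145 / 17.6 = 8.2386 kN.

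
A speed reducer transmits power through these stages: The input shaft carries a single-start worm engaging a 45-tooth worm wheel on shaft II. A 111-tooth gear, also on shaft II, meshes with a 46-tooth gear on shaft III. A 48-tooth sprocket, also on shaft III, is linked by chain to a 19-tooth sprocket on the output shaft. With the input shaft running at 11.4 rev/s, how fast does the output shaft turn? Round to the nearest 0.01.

worm 45/1 = 45 → 11.4/45 = 0.25333 rev/s
gear mesh 46/111 = 0.41441 → 0.25333/0.41441 = 0.6113 rev/s
chain 19/48 = 0.39583 → 0.6113/0.39583 = 1.5443 rev/s

1.54 rev/s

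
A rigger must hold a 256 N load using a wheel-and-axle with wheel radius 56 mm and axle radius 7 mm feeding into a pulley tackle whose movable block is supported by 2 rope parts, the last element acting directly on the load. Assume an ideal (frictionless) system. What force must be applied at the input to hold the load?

16 N

Wheel-and-axle MA = R/r = 56/7 = 8.
Block-and-tackle MA = number of supporting rope parts = 2.
Combined ideal MA = 8 × 2 = 16.
Effort = load / MA = 256 / 16 = 16 N.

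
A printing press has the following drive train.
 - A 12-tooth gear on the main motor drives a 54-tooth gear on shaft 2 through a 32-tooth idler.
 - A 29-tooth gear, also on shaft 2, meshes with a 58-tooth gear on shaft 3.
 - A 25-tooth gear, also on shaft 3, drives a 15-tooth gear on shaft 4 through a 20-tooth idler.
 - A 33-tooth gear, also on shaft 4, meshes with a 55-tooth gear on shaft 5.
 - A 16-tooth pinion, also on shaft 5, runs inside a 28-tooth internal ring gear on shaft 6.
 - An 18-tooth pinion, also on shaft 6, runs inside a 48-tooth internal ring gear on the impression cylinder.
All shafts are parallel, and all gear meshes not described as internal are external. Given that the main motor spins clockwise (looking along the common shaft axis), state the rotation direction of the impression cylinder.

the main motor → shaft 2: driver → idler → driven is 2 external meshes, 2 reversals → CW.
shaft 2 → shaft 3: external mesh, 1 reversal → CCW.
shaft 3 → shaft 4: driver → idler → driven is 2 external meshes, 2 reversals → CCW.
shaft 4 → shaft 5: external mesh, 1 reversal → CW.
shaft 5 → shaft 6: internal mesh, same direction → CW.
shaft 6 → the impression cylinder: internal mesh, same direction → CW.
6 reversals in total — an even number — so the impression cylinder turns the same way as the main motor.

clockwise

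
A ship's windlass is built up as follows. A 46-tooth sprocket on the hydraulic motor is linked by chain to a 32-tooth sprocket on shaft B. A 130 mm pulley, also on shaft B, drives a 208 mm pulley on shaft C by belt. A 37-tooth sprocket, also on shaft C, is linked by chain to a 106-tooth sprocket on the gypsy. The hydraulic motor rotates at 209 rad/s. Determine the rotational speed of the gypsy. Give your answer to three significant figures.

chain 32/46 = 0.69565 → 209/0.69565 = 300.44 rad/s
belt 208/130 = 1.6 → 300.44/1.6 = 187.77 rad/s
chain 106/37 = 2.8649 → 187.77/2.8649 = 65.544 rad/s

65.5 rad/s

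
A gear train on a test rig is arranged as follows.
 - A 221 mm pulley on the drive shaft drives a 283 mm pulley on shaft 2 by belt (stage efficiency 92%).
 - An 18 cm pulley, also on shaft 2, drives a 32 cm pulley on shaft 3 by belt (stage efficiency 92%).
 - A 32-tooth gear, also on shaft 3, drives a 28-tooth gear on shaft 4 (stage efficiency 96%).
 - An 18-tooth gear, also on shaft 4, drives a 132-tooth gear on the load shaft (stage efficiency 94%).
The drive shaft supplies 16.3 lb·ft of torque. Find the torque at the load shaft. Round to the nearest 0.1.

181.9 lb·ft

belt 283/221 = 1.2805 → τ = 16.3·1.2805·0.92 = 19.203 lb·ft
belt 32/18 = 1.7778 → τ = 19.203·1.7778·0.92 = 31.408 lb·ft
gear mesh 28/32 = 0.875 → τ = 31.408·0.875·0.96 = 26.382 lb·ft
gear mesh 132/18 = 7.3333 → τ = 26.382·7.3333·0.94 = 181.86 lb·ft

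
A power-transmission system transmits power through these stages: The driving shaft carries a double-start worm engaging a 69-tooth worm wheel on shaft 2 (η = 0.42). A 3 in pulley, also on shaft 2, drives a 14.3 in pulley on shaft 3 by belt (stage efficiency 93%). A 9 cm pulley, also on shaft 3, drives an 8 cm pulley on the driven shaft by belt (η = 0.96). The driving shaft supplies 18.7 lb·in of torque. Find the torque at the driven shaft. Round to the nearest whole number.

1025 lb·in

worm 69/2 = 34.5 → τ = 18.7·34.5·0.42 = 270.96 lb·in
belt 14.3/3 = 4.7667 → τ = 270.96·4.7667·0.93 = 1201.2 lb·in
belt 8/9 = 0.88889 → τ = 1201.2·0.88889·0.96 = 1025 lb·in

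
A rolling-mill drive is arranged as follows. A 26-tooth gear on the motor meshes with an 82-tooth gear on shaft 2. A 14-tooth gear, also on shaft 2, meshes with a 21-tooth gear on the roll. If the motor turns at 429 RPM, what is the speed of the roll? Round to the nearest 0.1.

the motor → shaft 2 (gear mesh, 82/26): 429 ÷ 3.1538 = 136.02 RPM
shaft 2 → the roll (gear mesh, 21/14): 136.02 ÷ 1.5 = 90.683 RPM

90.7 RPM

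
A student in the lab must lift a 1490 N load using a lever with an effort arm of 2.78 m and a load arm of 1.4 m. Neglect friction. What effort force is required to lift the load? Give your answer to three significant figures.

Lever MA = effort arm / load arm = 2.78/1.4 = 1.9857.
Effort = load / MA = 1490 / 1.9857 = 750.36 N.

750 N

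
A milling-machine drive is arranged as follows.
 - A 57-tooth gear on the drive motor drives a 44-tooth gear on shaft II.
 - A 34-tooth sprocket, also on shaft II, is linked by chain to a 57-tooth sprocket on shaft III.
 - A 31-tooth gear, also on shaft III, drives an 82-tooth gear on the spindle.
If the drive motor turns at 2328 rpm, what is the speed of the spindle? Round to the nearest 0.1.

680.1 rpm

the drive motor → shaft II (gear mesh, 44/57): 2328 ÷ 0.77193 = 3015.8 rpm
shaft II → shaft III (chain, 57/34): 3015.8 ÷ 1.6765 = 1798.9 rpm
shaft III → the spindle (gear mesh, 82/31): 1798.9 ÷ 2.6452 = 680.08 rpm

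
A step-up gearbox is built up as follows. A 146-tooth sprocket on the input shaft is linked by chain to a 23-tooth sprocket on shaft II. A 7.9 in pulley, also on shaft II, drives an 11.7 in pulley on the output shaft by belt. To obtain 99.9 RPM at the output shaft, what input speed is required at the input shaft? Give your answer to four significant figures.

23.31 RPM

Overall ratio R = 0.15753 × 1.481 = 0.23331.
Required input speed = output speed × R = 99.9 × 0.23331 = 23.308 RPM.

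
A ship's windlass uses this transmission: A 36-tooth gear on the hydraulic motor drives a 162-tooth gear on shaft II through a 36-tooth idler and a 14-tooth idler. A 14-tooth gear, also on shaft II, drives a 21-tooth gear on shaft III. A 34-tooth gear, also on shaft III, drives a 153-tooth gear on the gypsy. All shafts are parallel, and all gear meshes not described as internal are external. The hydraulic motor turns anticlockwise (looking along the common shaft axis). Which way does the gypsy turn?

the hydraulic motor → shaft II: driver → idler → idler → driven is 3 external meshes, 3 reversals → CW.
shaft II → shaft III: external mesh, 1 reversal → CCW.
shaft III → the gypsy: external mesh, 1 reversal → CW.
5 reversals in total — an odd number — so the gypsy turns opposite to the hydraulic motor.

clockwise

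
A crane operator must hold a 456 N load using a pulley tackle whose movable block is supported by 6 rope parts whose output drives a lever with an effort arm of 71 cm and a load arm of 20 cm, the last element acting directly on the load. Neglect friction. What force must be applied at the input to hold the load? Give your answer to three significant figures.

Block-and-tackle MA = number of supporting rope parts = 6.
Lever MA = effort arm / load arm = 71/20 = 3.55.
Combined ideal MA = 6 × 3.55 = 21.3.
Effort = load / MA = 456 / 21.3 = 21.408 N.

21.4 N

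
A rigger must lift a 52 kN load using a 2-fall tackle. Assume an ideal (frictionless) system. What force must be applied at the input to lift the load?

26 kN

Block-and-tackle MA = number of supporting rope parts = 2.
Effort = load / MA = 52 / 2 = 26 kN.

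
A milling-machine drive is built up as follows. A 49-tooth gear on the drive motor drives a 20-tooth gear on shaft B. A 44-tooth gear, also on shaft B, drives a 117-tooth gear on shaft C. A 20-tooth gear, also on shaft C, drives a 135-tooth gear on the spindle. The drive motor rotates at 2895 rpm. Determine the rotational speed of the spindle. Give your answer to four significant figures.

Gear mesh: ratio = 20/49 = 0.40816, so shaft B turns at 2895 / 0.40816 = 7092.8 rpm.
Gear mesh: ratio = 117/44 = 2.6591, so shaft C turns at 7092.8 / 2.6591 = 2667.4 rpm.
Gear mesh: ratio = 135/20 = 6.75, so the spindle turns at 2667.4 / 6.75 = 395.16 rpm.

395.2 rpm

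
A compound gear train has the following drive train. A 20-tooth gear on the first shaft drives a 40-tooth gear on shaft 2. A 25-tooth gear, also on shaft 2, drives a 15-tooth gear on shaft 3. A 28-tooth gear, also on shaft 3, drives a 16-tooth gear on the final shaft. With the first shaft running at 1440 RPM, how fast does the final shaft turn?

2100 RPM

gear mesh 40/20 = 2 → 1440/2 = 720 RPM
gear mesh 15/25 = 0.6 → 720/0.6 = 1200 RPM
gear mesh 16/28 = 0.57143 → 1200/0.57143 = 2100 RPM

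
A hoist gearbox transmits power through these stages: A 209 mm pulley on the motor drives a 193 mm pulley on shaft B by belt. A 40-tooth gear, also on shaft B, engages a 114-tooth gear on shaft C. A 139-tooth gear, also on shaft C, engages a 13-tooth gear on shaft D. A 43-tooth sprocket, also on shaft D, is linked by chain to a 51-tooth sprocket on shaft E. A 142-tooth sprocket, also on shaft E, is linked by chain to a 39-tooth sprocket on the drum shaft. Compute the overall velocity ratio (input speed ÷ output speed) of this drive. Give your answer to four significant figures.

Each stage contributes driven/driver: belt 193/209 = 0.92344, gear mesh 114/40 = 2.85, gear mesh 13/139 = 0.093525, chain 51/43 = 1.186, chain 39/142 = 0.27465.
Overall: 0.92344 × 2.85 × 0.093525 × 1.186 × 0.27465 = 0.080179.

0.08018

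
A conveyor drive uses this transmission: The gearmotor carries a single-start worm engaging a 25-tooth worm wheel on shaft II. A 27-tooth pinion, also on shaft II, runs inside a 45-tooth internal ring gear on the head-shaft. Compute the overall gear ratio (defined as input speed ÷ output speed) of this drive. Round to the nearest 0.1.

41.7

Each stage contributes driven/driver: worm 25/1 = 25, internal gear 45/27 = 1.6667.
Overall: 25 × 1.6667 = 41.667.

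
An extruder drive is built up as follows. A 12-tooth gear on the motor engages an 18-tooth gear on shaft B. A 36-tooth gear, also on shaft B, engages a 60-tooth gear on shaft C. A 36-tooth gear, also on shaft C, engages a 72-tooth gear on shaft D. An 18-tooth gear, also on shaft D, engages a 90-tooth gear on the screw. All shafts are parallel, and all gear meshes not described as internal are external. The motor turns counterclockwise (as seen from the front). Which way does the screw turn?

counterclockwise

the motor → shaft B: external mesh, 1 reversal → CW.
shaft B → shaft C: external mesh, 1 reversal → CCW.
shaft C → shaft D: external mesh, 1 reversal → CW.
shaft D → the screw: external mesh, 1 reversal → CCW.
4 reversals in total — an even number — so the screw turns the same way as the motor.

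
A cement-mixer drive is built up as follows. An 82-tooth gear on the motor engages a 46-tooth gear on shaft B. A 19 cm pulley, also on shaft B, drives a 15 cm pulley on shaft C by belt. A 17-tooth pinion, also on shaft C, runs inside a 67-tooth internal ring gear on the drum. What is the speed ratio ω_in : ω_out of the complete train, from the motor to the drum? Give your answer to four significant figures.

Each stage contributes driven/driver: gear mesh 46/82 = 0.56098, belt 15/19 = 0.78947, internal gear 67/17 = 3.9412.
Overall: 0.56098 × 0.78947 × 3.9412 = 1.7455.

1.745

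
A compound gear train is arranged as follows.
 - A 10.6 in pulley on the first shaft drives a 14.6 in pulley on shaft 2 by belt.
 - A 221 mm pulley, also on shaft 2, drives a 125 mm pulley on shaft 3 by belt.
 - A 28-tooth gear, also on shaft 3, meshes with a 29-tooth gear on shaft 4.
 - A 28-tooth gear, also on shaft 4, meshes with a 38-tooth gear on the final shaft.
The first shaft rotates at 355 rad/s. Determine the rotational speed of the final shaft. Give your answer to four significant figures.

324.2 rad/s

the first shaft → shaft 2 (belt, 14.6/10.6): 355 ÷ 1.3774 = 257.74 rad/s
shaft 2 → shaft 3 (belt, 125/221): 257.74 ÷ 0.56561 = 455.68 rad/s
shaft 3 → shaft 4 (gear mesh, 29/28): 455.68 ÷ 1.0357 = 439.97 rad/s
shaft 4 → the final shaft (gear mesh, 38/28): 439.97 ÷ 1.3571 = 324.19 rad/s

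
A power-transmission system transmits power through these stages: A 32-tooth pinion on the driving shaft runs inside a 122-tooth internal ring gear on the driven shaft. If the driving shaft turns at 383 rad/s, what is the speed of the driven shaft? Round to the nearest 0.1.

the driving shaft → the driven shaft (internal gear, 122/32): 383 ÷ 3.8125 = 100.46 rad/s

100.5 rad/s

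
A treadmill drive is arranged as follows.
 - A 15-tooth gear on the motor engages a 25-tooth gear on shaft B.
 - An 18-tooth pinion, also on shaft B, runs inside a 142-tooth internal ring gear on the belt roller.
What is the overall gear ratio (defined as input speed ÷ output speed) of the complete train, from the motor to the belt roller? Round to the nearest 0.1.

13.1

Each stage contributes driven/driver: gear mesh 25/15 = 1.6667, internal gear 142/18 = 7.8889.
Overall: 1.6667 × 7.8889 = 13.148.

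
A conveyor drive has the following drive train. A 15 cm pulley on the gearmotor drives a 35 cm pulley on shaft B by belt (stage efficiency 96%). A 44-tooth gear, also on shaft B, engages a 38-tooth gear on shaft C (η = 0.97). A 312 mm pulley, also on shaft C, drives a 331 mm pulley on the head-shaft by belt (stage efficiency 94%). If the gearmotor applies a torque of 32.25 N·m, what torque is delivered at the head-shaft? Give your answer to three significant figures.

60.4 N·m

Belt: ratio = 35/15 = 2.3333; torque at shaft B = 32.25 × 2.3333 × 0.96 = 72.24 N·m.
Gear mesh: ratio = 38/44 = 0.86364; torque at shaft C = 72.24 × 0.86364 × 0.97 = 60.517 N·m.
Belt: ratio = 331/312 = 1.0609; torque at the head-shaft = 60.517 × 1.0609 × 0.94 = 60.351 N·m.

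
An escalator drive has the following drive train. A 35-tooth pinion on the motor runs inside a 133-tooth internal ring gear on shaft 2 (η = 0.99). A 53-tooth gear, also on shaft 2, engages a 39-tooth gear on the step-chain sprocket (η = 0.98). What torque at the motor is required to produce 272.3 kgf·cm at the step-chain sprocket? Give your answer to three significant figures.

Overall ratio R = 3.8 × 0.73585 = 2.7962; overall efficiency η = 0.99 × 0.98 = 0.9702.
Input torque = output torque / (R × η) = 272.3 / (2.7962 × 0.9702) = 100.37 kgf·cm.

100 kgf·cm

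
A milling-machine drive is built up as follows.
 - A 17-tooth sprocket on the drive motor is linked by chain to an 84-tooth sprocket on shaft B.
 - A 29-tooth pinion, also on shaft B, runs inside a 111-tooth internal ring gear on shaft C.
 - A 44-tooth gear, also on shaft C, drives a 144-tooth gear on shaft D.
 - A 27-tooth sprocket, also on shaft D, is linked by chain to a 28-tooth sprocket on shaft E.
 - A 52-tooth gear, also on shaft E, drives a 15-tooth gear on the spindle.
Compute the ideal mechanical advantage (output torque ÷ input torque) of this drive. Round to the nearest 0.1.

Each stage contributes driven/driver: chain 84/17 = 4.9412, internal gear 111/29 = 3.8276, gear mesh 144/44 = 3.2727, chain 28/27 = 1.037, gear mesh 15/52 = 0.28846.
Overall: 4.9412 × 3.8276 × 3.2727 × 1.037 × 0.28846 = 18.516.

18.5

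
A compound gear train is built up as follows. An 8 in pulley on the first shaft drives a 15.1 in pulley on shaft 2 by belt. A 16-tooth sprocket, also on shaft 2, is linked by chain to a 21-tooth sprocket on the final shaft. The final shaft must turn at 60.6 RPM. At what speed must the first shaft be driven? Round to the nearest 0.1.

150.1 RPM

Overall ratio R = 1.8875 × 1.3125 = 2.4773.
Required input speed = output speed × R = 60.6 × 2.4773 = 150.13 RPM.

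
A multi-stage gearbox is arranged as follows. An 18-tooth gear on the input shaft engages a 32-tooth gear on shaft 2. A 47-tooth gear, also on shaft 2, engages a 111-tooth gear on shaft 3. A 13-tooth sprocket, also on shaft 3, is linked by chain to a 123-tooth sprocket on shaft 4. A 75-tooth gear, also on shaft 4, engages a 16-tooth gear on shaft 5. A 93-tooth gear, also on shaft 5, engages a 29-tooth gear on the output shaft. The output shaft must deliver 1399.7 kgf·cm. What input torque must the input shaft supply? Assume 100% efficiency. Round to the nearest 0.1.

529.7 kgf·cm

Overall ratio R = 1.7778 × 2.3617 × 9.4615 × 0.21333 × 0.31183 = 2.6426.
Input torque = output torque / R = 1399.7 / 2.6426 = 529.66 kgf·cm.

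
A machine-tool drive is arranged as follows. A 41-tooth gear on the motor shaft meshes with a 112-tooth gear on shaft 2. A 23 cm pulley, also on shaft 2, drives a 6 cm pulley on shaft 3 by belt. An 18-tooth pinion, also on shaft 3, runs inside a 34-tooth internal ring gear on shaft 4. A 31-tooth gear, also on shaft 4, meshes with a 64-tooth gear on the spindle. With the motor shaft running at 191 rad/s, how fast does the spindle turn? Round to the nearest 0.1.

68.7 rad/s

gear mesh 112/41 = 2.7317 → 191/2.7317 = 69.92 rad/s
belt 6/23 = 0.26087 → 69.92/0.26087 = 268.03 rad/s
internal gear 34/18 = 1.8889 → 268.03/1.8889 = 141.9 rad/s
gear mesh 64/31 = 2.0645 → 141.9/2.0645 = 68.731 rad/s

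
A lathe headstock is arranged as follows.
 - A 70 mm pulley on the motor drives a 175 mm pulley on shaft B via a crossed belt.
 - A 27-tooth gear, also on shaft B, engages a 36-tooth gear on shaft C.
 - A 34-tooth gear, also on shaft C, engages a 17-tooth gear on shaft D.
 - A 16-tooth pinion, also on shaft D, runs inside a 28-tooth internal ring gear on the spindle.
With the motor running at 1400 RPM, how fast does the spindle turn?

480 RPM

belt 175/70 = 2.5 → 1400/2.5 = 560 RPM
gear mesh 36/27 = 1.3333 → 560/1.3333 = 420 RPM
gear mesh 17/34 = 0.5 → 420/0.5 = 840 RPM
internal gear 28/16 = 1.75 → 840/1.75 = 480 RPM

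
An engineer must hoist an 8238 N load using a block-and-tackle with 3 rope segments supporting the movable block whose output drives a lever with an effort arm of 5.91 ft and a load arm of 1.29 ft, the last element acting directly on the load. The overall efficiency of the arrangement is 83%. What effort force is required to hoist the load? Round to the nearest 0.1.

Block-and-tackle MA = number of supporting rope parts = 3.
Lever MA = effort arm / load arm = 5.91/1.29 = 4.5814.
Combined ideal MA = 3 × 4.5814 = 13.744.
Actual MA = 13.744 × 0.83 = 11.408.
Effort = load / actual MA = 8238 / 11.408 = 722.15 N.

722.1 N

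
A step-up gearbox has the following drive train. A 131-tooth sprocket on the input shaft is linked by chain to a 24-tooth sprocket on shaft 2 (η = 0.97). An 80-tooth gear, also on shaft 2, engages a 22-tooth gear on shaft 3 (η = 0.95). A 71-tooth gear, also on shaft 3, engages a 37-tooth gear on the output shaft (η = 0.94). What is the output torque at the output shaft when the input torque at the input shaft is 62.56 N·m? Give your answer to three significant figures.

chain 24/131 = 0.18321 → τ = 62.56·0.18321·0.97 = 11.118 N·m
gear mesh 22/80 = 0.275 → τ = 11.118·0.275·0.95 = 2.9045 N·m
gear mesh 37/71 = 0.52113 → τ = 2.9045·0.52113·0.94 = 1.4228 N·m

1.42 N·m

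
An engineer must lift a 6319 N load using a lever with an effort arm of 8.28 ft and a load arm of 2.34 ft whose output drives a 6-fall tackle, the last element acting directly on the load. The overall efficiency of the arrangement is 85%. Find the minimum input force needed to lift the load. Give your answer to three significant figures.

350 N

Lever MA = effort arm / load arm = 8.28/2.34 = 3.5385.
Block-and-tackle MA = number of supporting rope parts = 6.
Combined ideal MA = 3.5385 × 6 = 21.231.
Actual MA = 21.231 × 0.85 = 18.046.
Effort = load / actual MA = 6319 / 18.046 = 350.16 N.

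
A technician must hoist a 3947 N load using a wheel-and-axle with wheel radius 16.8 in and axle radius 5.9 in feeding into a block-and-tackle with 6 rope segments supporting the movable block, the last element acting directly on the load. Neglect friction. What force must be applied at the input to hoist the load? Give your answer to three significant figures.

Wheel-and-axle MA = R/r = 16.8/5.9 = 2.8475.
Block-and-tackle MA = number of supporting rope parts = 6.
Combined ideal MA = 2.8475 × 6 = 17.085.
Effort = load / MA = 3947 / 17.085 = 231.02 N.

231 N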